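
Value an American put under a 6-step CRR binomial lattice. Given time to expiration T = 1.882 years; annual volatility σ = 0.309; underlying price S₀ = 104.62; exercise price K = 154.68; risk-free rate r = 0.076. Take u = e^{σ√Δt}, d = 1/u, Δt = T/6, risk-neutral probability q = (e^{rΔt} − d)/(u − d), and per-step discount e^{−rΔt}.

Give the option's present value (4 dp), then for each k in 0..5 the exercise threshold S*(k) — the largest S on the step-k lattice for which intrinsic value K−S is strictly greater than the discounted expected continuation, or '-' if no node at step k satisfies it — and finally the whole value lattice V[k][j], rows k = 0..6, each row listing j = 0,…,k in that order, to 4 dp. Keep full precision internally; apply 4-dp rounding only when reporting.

price = 50.0600
boundary = 104.6200 87.9947 104.6200 87.9947 104.6200 124.3864
tree:
50.0600
66.6853 32.6800
80.6687 50.0600 18.5290
92.4299 66.6853 31.1903 7.9779
102.3222 80.6687 50.0600 15.6297 1.4539
110.6424 92.4299 66.6853 30.2936 3.1425 0.0000
117.6405 102.3222 80.6687 50.0600 6.7925 0.0000 0.0000

Δt=0.31367  u=1.18894  d=0.84109  q=0.52620  discount=0.97644
step 6 (expiry): payoffs max(K−S,0) = 117.6405 102.3222 80.6687 50.0600 6.7925 0.0000 0.0000
step 5: (k=5,j=0): S=44.0376, (K−S)⁺=110.6424, hold=106.9987 ⇒ V=110.6424 exercise | (k=5,j=1): S=62.2501, (K−S)⁺=92.4299, hold=88.7862 ⇒ V=92.4299 exercise | (k=5,j=2): S=87.9947, (K−S)⁺=66.6853, hold=63.0416 ⇒ V=66.6853 exercise | (k=5,j=3): S=124.3864, (K−S)⁺=30.2936, hold=26.6498 ⇒ V=30.2936 exercise | (k=5,j=4): S=175.8286, (K−S)⁺=0.0000, hold=3.1425 ⇒ V=3.1425 continue | (k=5,j=5): S=248.5457, (K−S)⁺=0.0000, hold=0.0000 ⇒ V=0.0000 continue  boundary S*=124.3864
step 4: (k=4,j=0): S=52.3578, (K−S)⁺=102.3222, hold=98.6784 ⇒ V=102.3222 exercise | (k=4,j=1): S=74.0113, (K−S)⁺=80.6687, hold=77.0249 ⇒ V=80.6687 exercise | (k=4,j=2): S=104.6200, (K−S)⁺=50.0600, hold=46.4162 ⇒ V=50.0600 exercise | (k=4,j=3): S=147.8875, (K−S)⁺=6.7925, hold=15.6297 ⇒ V=15.6297 continue | (k=4,j=4): S=209.0489, (K−S)⁺=0.0000, hold=1.4539 ⇒ V=1.4539 continue  boundary S*=104.6200
step 3: (k=3,j=0): S=62.2501, (K−S)⁺=92.4299, hold=88.7862 ⇒ V=92.4299 exercise | (k=3,j=1): S=87.9947, (K−S)⁺=66.6853, hold=63.0416 ⇒ V=66.6853 exercise | (k=3,j=2): S=124.3864, (K−S)⁺=30.2936, hold=31.1903 ⇒ V=31.1903 continue | (k=3,j=3): S=175.8286, (K−S)⁺=0.0000, hold=7.9779 ⇒ V=7.9779 continue  boundary S*=87.9947
step 2: (k=2,j=0): S=74.0113, (K−S)⁺=80.6687, hold=77.0249 ⇒ V=80.6687 exercise | (k=2,j=1): S=104.6200, (K−S)⁺=50.0600, hold=46.8770 ⇒ V=50.0600 exercise | (k=2,j=2): S=147.8875, (K−S)⁺=6.7925, hold=18.5290 ⇒ V=18.5290 continue  boundary S*=104.6200
step 1: (k=1,j=0): S=87.9947, (K−S)⁺=66.6853, hold=63.0416 ⇒ V=66.6853 exercise | (k=1,j=1): S=124.3864, (K−S)⁺=30.2936, hold=32.6800 ⇒ V=32.6800 continue  boundary S*=87.9947
step 0: (k=0,j=0): S=104.6200, (K−S)⁺=50.0600, hold=47.6424 ⇒ V=50.0600 exercise  boundary S*=104.6200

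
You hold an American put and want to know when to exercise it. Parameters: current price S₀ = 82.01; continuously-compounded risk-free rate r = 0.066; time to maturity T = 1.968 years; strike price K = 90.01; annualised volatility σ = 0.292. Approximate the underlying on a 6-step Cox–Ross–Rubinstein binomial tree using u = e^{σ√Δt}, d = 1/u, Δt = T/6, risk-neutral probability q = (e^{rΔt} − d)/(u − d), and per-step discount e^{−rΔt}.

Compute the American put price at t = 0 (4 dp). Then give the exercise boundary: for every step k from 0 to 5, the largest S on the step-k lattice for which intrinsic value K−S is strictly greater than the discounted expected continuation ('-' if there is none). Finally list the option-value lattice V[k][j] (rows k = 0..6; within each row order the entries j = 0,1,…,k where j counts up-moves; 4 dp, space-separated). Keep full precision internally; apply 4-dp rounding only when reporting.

Δt=0.32800, u=1.18203, d=0.84600, q=0.52342, disc=e^(-rΔt)=0.97858
k=6 terminal: V=max(K-S,0) → 59.9424 47.9998 31.3137 8.0000 0.0000 0.0000 0.0000
k=5: j=0 S=35.5408 intr=54.4692 cont=52.5416 V=54.4692[EX]; j=1 S=49.6573 intr=40.3527 cont=38.4251 V=40.3527[EX]; j=2 S=69.3807 intr=20.6293 cont=18.7017 V=20.6293[EX]; j=3 S=96.9382 intr=0.0000 cont=3.7310 V=3.7310[hold]; j=4 S=135.4412 intr=0.0000 cont=0.0000 V=0.0000[hold]; j=5 S=189.2373 intr=0.0000 cont=0.0000 V=0.0000[hold]  S*(5)=69.3807
k=4: j=0 S=42.0102 intr=47.9998 cont=46.0722 V=47.9998[EX]; j=1 S=58.6963 intr=31.3137 cont=29.3861 V=31.3137[EX]; j=2 S=82.0100 intr=8.0000 cont=11.5321 V=11.5321[hold]; j=3 S=114.5837 intr=0.0000 cont=1.7401 V=1.7401[hold]; j=4 S=160.0954 intr=0.0000 cont=0.0000 V=0.0000[hold]  S*(4)=58.6963
k=3: j=0 S=49.6573 intr=40.3527 cont=38.4251 V=40.3527[EX]; j=1 S=69.3807 intr=20.6293 cont=20.5108 V=20.6293[EX]; j=2 S=96.9382 intr=0.0000 cont=6.2696 V=6.2696[hold]; j=3 S=135.4412 intr=0.0000 cont=0.8115 V=0.8115[hold]  S*(3)=69.3807
k=2: j=0 S=58.6963 intr=31.3137 cont=29.3861 V=31.3137[EX]; j=1 S=82.0100 intr=8.0000 cont=12.8324 V=12.8324[hold]; j=2 S=114.5837 intr=0.0000 cont=3.3397 V=3.3397[hold]  S*(2)=58.6963
k=1: j=0 S=69.3807 intr=20.6293 cont=21.1769 V=21.1769[hold]; j=1 S=96.9382 intr=0.0000 cont=7.6954 V=7.6954[hold]  S*(1)=-
k=0: j=0 S=82.0100 intr=8.0000 cont=13.8180 V=13.8180[hold]  S*(0)=-

price = 13.8180
boundary = - - 58.6963 69.3807 58.6963 69.3807
tree:
13.8180
21.1769 7.6954
31.3137 12.8324 3.3397
40.3527 20.6293 6.2696 0.8115
47.9998 31.3137 11.5321 1.7401 0.0000
54.4692 40.3527 20.6293 3.7310 0.0000 0.0000
59.9424 47.9998 31.3137 8.0000 0.0000 0.0000 0.0000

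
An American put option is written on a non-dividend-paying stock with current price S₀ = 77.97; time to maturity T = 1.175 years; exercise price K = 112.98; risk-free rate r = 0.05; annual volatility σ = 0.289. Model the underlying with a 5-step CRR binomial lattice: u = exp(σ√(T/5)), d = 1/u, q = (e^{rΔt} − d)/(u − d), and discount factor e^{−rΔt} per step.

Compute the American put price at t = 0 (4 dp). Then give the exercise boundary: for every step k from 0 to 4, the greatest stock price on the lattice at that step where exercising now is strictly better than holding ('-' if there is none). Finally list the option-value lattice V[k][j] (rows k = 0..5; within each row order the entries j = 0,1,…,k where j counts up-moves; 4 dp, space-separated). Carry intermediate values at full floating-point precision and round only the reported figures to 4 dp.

price = 35.0100
boundary = 77.9700 67.7772 77.9700 89.6956 77.9700
tree:
35.0100
45.2028 24.1283
54.0631 35.0100 14.1127
61.7651 45.2028 23.2844 5.5261
68.4603 54.0631 35.0100 11.3433 0.0000
74.2802 61.7651 45.2028 23.2844 0.0000 0.0000

Δt=0.23500  u=1.15039  d=0.86927  q=0.50708  discount=0.98832
step 5 (expiry): payoffs max(K−S,0) = 74.2802 61.7651 45.2028 23.2844 0.0000 0.0000
step 4: (k=4,j=0): S=44.5197, (K−S)⁺=68.4603, hold=67.1405 ⇒ V=68.4603 exercise | (k=4,j=1): S=58.9169, (K−S)⁺=54.0631, hold=52.7433 ⇒ V=54.0631 exercise | (k=4,j=2): S=77.9700, (K−S)⁺=35.0100, hold=33.6903 ⇒ V=35.0100 exercise | (k=4,j=3): S=103.1846, (K−S)⁺=9.7954, hold=11.3433 ⇒ V=11.3433 continue | (k=4,j=4): S=136.5534, (K−S)⁺=0.0000, hold=0.0000 ⇒ V=0.0000 continue  boundary S*=77.9700
step 3: (k=3,j=0): S=51.2149, (K−S)⁺=61.7651, hold=60.4454 ⇒ V=61.7651 exercise | (k=3,j=1): S=67.7772, (K−S)⁺=45.2028, hold=43.8830 ⇒ V=45.2028 exercise | (k=3,j=2): S=89.6956, (K−S)⁺=23.2844, hold=22.7404 ⇒ V=23.2844 exercise | (k=3,j=3): S=118.7022, (K−S)⁺=0.0000, hold=5.5261 ⇒ V=5.5261 continue  boundary S*=89.6956
step 2: (k=2,j=0): S=58.9169, (K−S)⁺=54.0631, hold=52.7433 ⇒ V=54.0631 exercise | (k=2,j=1): S=77.9700, (K−S)⁺=35.0100, hold=33.6903 ⇒ V=35.0100 exercise | (k=2,j=2): S=103.1846, (K−S)⁺=9.7954, hold=14.1127 ⇒ V=14.1127 continue  boundary S*=77.9700
step 1: (k=1,j=0): S=67.7772, (K−S)⁺=45.2028, hold=43.8830 ⇒ V=45.2028 exercise | (k=1,j=1): S=89.6956, (K−S)⁺=23.2844, hold=24.1283 ⇒ V=24.1283 continue  boundary S*=67.7772
step 0: (k=0,j=0): S=77.9700, (K−S)⁺=35.0100, hold=34.1132 ⇒ V=35.0100 exercise  boundary S*=77.9700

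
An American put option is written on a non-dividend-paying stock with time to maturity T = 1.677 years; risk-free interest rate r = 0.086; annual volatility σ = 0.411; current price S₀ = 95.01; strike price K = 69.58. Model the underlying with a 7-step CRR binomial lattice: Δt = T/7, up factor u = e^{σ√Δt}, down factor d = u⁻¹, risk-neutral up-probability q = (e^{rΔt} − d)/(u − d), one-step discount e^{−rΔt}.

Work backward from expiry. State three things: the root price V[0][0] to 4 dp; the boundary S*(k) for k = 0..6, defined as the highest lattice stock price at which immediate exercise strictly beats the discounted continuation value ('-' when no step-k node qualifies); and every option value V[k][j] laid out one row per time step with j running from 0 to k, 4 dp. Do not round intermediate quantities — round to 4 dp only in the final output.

Δt=0.23957, u=1.22283, d=0.81777, q=0.50127, disc=e^(-rΔt)=0.97961
k=7 terminal: V=max(K-S,0) → 46.3416 34.8313 17.6198 0.0000 0.0000 0.0000 0.0000 0.0000
k=6: j=0 S=28.4166 intr=41.1634 cont=39.7445 V=41.1634[EX]; j=1 S=42.4917 intr=27.0883 cont=25.6694 V=27.0883[EX]; j=2 S=63.5385 intr=6.0415 cont=8.6083 V=8.6083[hold]; j=3 S=95.0100 intr=0.0000 cont=0.0000 V=0.0000[hold]; j=4 S=142.0698 intr=0.0000 cont=0.0000 V=0.0000[hold]; j=5 S=212.4390 intr=0.0000 cont=0.0000 V=0.0000[hold]; j=6 S=317.6631 intr=0.0000 cont=0.0000 V=0.0000[hold]  S*(6)=42.4917
k=5: j=0 S=34.7487 intr=34.8313 cont=33.4124 V=34.8313[EX]; j=1 S=51.9602 intr=17.6198 cont=17.4614 V=17.6198[EX]; j=2 S=77.6968 intr=0.0000 cont=4.2057 V=4.2057[hold]; j=3 S=116.1811 intr=0.0000 cont=0.0000 V=0.0000[hold]; j=4 S=173.7273 intr=0.0000 cont=0.0000 V=0.0000[hold]; j=5 S=259.7769 intr=0.0000 cont=0.0000 V=0.0000[hold]  S*(5)=51.9602
k=4: j=0 S=42.4917 intr=27.0883 cont=25.6694 V=27.0883[EX]; j=1 S=63.5385 intr=6.0415 cont=10.6735 V=10.6735[hold]; j=2 S=95.0100 intr=0.0000 cont=2.0547 V=2.0547[hold]; j=3 S=142.0698 intr=0.0000 cont=0.0000 V=0.0000[hold]; j=4 S=212.4390 intr=0.0000 cont=0.0000 V=0.0000[hold]  S*(4)=42.4917
k=3: j=0 S=51.9602 intr=17.6198 cont=18.4755 V=18.4755[hold]; j=1 S=77.6968 intr=0.0000 cont=6.2236 V=6.2236[hold]; j=2 S=116.1811 intr=0.0000 cont=1.0039 V=1.0039[hold]; j=3 S=173.7273 intr=0.0000 cont=0.0000 V=0.0000[hold]  S*(3)=-
k=2: j=0 S=63.5385 intr=6.0415 cont=12.0825 V=12.0825[hold]; j=1 S=95.0100 intr=0.0000 cont=3.5336 V=3.5336[hold]; j=2 S=142.0698 intr=0.0000 cont=0.4904 V=0.4904[hold]  S*(2)=-
k=1: j=0 S=77.6968 intr=0.0000 cont=7.6382 V=7.6382[hold]; j=1 S=116.1811 intr=0.0000 cont=1.9672 V=1.9672[hold]  S*(1)=-
k=0: j=0 S=95.0100 intr=0.0000 cont=4.6977 V=4.6977[hold]  S*(0)=-

price = 4.6977
boundary = - - - - 42.4917 51.9602 42.4917
tree:
4.6977
7.6382 1.9672
12.0825 3.5336 0.4904
18.4755 6.2236 1.0039 0.0000
27.0883 10.6735 2.0547 0.0000 0.0000
34.8313 17.6198 4.2057 0.0000 0.0000 0.0000
41.1634 27.0883 8.6083 0.0000 0.0000 0.0000 0.0000
46.3416 34.8313 17.6198 0.0000 0.0000 0.0000 0.0000 0.0000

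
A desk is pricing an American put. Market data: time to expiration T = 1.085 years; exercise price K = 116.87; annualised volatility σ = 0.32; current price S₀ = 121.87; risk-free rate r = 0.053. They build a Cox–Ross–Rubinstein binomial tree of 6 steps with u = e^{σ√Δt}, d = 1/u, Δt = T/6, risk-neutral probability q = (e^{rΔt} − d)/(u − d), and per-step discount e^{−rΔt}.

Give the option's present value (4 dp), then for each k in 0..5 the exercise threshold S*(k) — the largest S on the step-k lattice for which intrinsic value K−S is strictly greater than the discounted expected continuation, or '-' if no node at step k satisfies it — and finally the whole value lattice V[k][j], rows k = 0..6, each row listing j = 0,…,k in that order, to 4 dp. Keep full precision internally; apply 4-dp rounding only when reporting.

params: Δt=0.18083 u=1.14577 d=0.87277 q=0.50131 e^(-rΔt)=0.99046
t_6 payoffs: 63.0048 46.1562 24.0374 0.0000 0.0000 0.0000 0.0000
t_5: node(5,0) S=61.7172 payoff=55.1528 vs cont=54.0380 → 55.1528 [stop]  node(5,1) S=81.0219 payoff=35.8481 vs cont=34.7333 → 35.8481 [stop]  node(5,2) S=106.3650 payoff=10.5050 vs cont=11.8729 → 11.8729 [wait]  node(5,3) S=139.6352 payoff=0.0000 vs cont=0.0000 → 0.0000 [wait]  node(5,4) S=183.3121 payoff=0.0000 vs cont=0.0000 → 0.0000 [wait]  node(5,5) S=240.6508 payoff=0.0000 vs cont=0.0000 → 0.0000 [wait]  ⇒ S*(5)=81.0219
t_4: node(4,0) S=70.7138 payoff=46.1562 vs cont=45.0414 → 46.1562 [stop]  node(4,1) S=92.8326 payoff=24.0374 vs cont=23.6018 → 24.0374 [stop]  node(4,2) S=121.8700 payoff=0.0000 vs cont=5.8644 → 5.8644 [wait]  node(4,3) S=159.9901 payoff=0.0000 vs cont=0.0000 → 0.0000 [wait]  node(4,4) S=210.0338 payoff=0.0000 vs cont=0.0000 → 0.0000 [wait]  ⇒ S*(4)=92.8326
t_3: node(3,0) S=81.0219 payoff=35.8481 vs cont=34.7333 → 35.8481 [stop]  node(3,1) S=106.3650 payoff=10.5050 vs cont=14.7847 → 14.7847 [wait]  node(3,2) S=139.6352 payoff=0.0000 vs cont=2.8966 → 2.8966 [wait]  node(3,3) S=183.3121 payoff=0.0000 vs cont=0.0000 → 0.0000 [wait]  ⇒ S*(3)=81.0219
t_2: node(2,0) S=92.8326 payoff=24.0374 vs cont=25.0476 → 25.0476 [wait]  node(2,1) S=121.8700 payoff=0.0000 vs cont=8.7410 → 8.7410 [wait]  node(2,2) S=159.9901 payoff=0.0000 vs cont=1.4308 → 1.4308 [wait]  ⇒ S*(2)=-
t_1: node(1,0) S=106.3650 payoff=10.5050 vs cont=16.7120 → 16.7120 [wait]  node(1,1) S=139.6352 payoff=0.0000 vs cont=5.0279 → 5.0279 [wait]  ⇒ S*(1)=-
t_0: node(0,0) S=121.8700 payoff=0.0000 vs cont=10.7511 → 10.7511 [wait]  ⇒ S*(0)=-

price = 10.7511
boundary = - - - 81.0219 92.8326 81.0219
tree:
10.7511
16.7120 5.0279
25.0476 8.7410 1.4308
35.8481 14.7847 2.8966 0.0000
46.1562 24.0374 5.8644 0.0000 0.0000
55.1528 35.8481 11.8729 0.0000 0.0000 0.0000
63.0048 46.1562 24.0374 0.0000 0.0000 0.0000 0.0000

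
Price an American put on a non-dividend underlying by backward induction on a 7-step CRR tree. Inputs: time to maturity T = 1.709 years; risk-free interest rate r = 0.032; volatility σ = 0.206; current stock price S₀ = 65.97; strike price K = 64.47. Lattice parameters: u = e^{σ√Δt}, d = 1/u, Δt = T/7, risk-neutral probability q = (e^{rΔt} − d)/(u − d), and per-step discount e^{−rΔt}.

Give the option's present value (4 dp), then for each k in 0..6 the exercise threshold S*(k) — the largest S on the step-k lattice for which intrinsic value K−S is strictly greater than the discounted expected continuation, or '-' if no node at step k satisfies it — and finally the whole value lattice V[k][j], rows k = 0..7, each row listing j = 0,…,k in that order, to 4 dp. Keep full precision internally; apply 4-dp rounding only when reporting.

params: Δt=0.24414 u=1.10715 d=0.90322 q=0.51304 e^(-rΔt)=0.99222
t_7 payoffs: 32.1173 24.8130 15.8594 4.8844 0.0000 0.0000 0.0000 0.0000
t_6: node(6,0) S=35.8191 payoff=28.6509 vs cont=28.1491 → 28.6509 [stop]  node(6,1) S=43.9062 payoff=20.5638 vs cont=20.0621 → 20.5638 [stop]  node(6,2) S=53.8191 payoff=10.6509 vs cont=10.1492 → 10.6509 [stop]  node(6,3) S=65.9700 payoff=0.0000 vs cont=2.3600 → 2.3600 [wait]  node(6,4) S=80.8643 payoff=0.0000 vs cont=0.0000 → 0.0000 [wait]  node(6,5) S=99.1214 payoff=0.0000 vs cont=0.0000 → 0.0000 [wait]  node(6,6) S=121.5004 payoff=0.0000 vs cont=0.0000 → 0.0000 [wait]  ⇒ S*(6)=53.8191
t_5: node(5,0) S=39.6570 payoff=24.8130 vs cont=24.3112 → 24.8130 [stop]  node(5,1) S=48.6106 payoff=15.8594 vs cont=15.3577 → 15.8594 [stop]  node(5,2) S=59.5856 payoff=4.8844 vs cont=6.3476 → 6.3476 [wait]  node(5,3) S=73.0385 payoff=0.0000 vs cont=1.1403 → 1.1403 [wait]  node(5,4) S=89.5287 payoff=0.0000 vs cont=0.0000 → 0.0000 [wait]  node(5,5) S=109.7419 payoff=0.0000 vs cont=0.0000 → 0.0000 [wait]  ⇒ S*(5)=48.6106
t_4: node(4,0) S=43.9062 payoff=20.5638 vs cont=20.0621 → 20.5638 [stop]  node(4,1) S=53.8191 payoff=10.6509 vs cont=10.8941 → 10.8941 [wait]  node(4,2) S=65.9700 payoff=0.0000 vs cont=3.6475 → 3.6475 [wait]  node(4,3) S=80.8643 payoff=0.0000 vs cont=0.5510 → 0.5510 [wait]  node(4,4) S=99.1214 payoff=0.0000 vs cont=0.0000 → 0.0000 [wait]  ⇒ S*(4)=43.9062
t_3: node(3,0) S=48.6106 payoff=15.8594 vs cont=15.4815 → 15.8594 [stop]  node(3,1) S=59.5856 payoff=4.8844 vs cont=7.1204 → 7.1204 [wait]  node(3,2) S=73.0385 payoff=0.0000 vs cont=2.0428 → 2.0428 [wait]  node(3,3) S=89.5287 payoff=0.0000 vs cont=0.2662 → 0.2662 [wait]  ⇒ S*(3)=48.6106
t_2: node(2,0) S=53.8191 payoff=10.6509 vs cont=11.2875 → 11.2875 [wait]  node(2,1) S=65.9700 payoff=0.0000 vs cont=4.4803 → 4.4803 [wait]  node(2,2) S=80.8643 payoff=0.0000 vs cont=1.1226 → 1.1226 [wait]  ⇒ S*(2)=-
t_1: node(1,0) S=59.5856 payoff=4.8844 vs cont=7.7345 → 7.7345 [wait]  node(1,1) S=73.0385 payoff=0.0000 vs cont=2.7362 → 2.7362 [wait]  ⇒ S*(1)=-
t_0: node(0,0) S=65.9700 payoff=0.0000 vs cont=5.1299 → 5.1299 [wait]  ⇒ S*(0)=-

price = 5.1299
boundary = - - - 48.6106 43.9062 48.6106 53.8191
tree:
5.1299
7.7345 2.7362
11.2875 4.4803 1.1226
15.8594 7.1204 2.0428 0.2662
20.5638 10.8941 3.6475 0.5510 0.0000
24.8130 15.8594 6.3476 1.1403 0.0000 0.0000
28.6509 20.5638 10.6509 2.3600 0.0000 0.0000 0.0000
32.1173 24.8130 15.8594 4.8844 0.0000 0.0000 0.0000 0.0000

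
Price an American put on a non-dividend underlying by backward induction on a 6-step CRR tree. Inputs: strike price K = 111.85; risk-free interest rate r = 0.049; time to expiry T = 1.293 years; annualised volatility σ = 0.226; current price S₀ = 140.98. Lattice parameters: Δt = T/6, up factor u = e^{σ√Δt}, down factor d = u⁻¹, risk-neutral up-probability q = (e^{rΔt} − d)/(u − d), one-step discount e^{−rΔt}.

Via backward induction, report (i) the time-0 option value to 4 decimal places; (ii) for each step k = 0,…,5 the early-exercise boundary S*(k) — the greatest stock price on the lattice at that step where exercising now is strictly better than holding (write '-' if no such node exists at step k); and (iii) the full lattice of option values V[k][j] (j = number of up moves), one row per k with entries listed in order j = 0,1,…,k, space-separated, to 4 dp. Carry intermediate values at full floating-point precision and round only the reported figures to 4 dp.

price = 1.8620
boundary = - - - - 92.6625 83.4335
tree:
1.8620
3.4672 0.4434
6.3277 0.9420 0.0000
11.2373 2.0011 0.0000 0.0000
19.1875 4.2513 0.0000 0.0000 0.0000
28.4165 9.0317 0.0000 0.0000 0.0000 0.0000
36.7263 19.1875 0.0000 0.0000 0.0000 0.0000 0.0000

Δt=0.21550, u=1.11061, d=0.90040, q=0.52429, disc=e^(-rΔt)=0.98950
k=6 terminal: V=max(K-S,0) → 36.7263 19.1875 0.0000 0.0000 0.0000 0.0000 0.0000
k=5: j=0 S=83.4335 intr=28.4165 cont=27.2417 V=28.4165[EX]; j=1 S=102.9123 intr=8.9377 cont=9.0317 V=9.0317[hold]; j=2 S=126.9387 intr=0.0000 cont=0.0000 V=0.0000[hold]; j=3 S=156.5745 intr=0.0000 cont=0.0000 V=0.0000[hold]; j=4 S=193.1291 intr=0.0000 cont=0.0000 V=0.0000[hold]; j=5 S=238.2180 intr=0.0000 cont=0.0000 V=0.0000[hold]  S*(5)=83.4335
k=4: j=0 S=92.6625 intr=19.1875 cont=18.0615 V=19.1875[EX]; j=1 S=114.2959 intr=0.0000 cont=4.2513 V=4.2513[hold]; j=2 S=140.9800 intr=0.0000 cont=0.0000 V=0.0000[hold]; j=3 S=173.8939 intr=0.0000 cont=0.0000 V=0.0000[hold]; j=4 S=214.4921 intr=0.0000 cont=0.0000 V=0.0000[hold]  S*(4)=92.6625
k=3: j=0 S=102.9123 intr=8.9377 cont=11.2373 V=11.2373[hold]; j=1 S=126.9387 intr=0.0000 cont=2.0011 V=2.0011[hold]; j=2 S=156.5745 intr=0.0000 cont=0.0000 V=0.0000[hold]; j=3 S=193.1291 intr=0.0000 cont=0.0000 V=0.0000[hold]  S*(3)=-
k=2: j=0 S=114.2959 intr=0.0000 cont=6.3277 V=6.3277[hold]; j=1 S=140.9800 intr=0.0000 cont=0.9420 V=0.9420[hold]; j=2 S=173.8939 intr=0.0000 cont=0.0000 V=0.0000[hold]  S*(2)=-
k=1: j=0 S=126.9387 intr=0.0000 cont=3.4672 V=3.4672[hold]; j=1 S=156.5745 intr=0.0000 cont=0.4434 V=0.4434[hold]  S*(1)=-
k=0: j=0 S=140.9800 intr=0.0000 cont=1.8620 V=1.8620[hold]  S*(0)=-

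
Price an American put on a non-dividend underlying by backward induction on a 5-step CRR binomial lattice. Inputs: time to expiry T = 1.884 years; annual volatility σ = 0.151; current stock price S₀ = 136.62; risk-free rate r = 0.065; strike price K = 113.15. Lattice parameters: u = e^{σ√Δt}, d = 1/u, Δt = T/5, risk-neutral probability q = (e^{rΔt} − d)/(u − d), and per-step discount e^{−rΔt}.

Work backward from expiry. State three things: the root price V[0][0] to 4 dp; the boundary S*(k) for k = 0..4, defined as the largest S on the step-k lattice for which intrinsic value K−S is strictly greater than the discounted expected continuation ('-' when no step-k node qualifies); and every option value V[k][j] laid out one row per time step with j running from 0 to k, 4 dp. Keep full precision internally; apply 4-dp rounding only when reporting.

price = 0.8946
boundary = - - - 103.4547 94.2965
tree:
0.8946
2.0359 0.2025
4.5205 0.5327 0.0000
9.6953 1.4013 0.0000 0.0000
18.8535 3.6859 0.0000 0.0000 0.0000
27.2010 9.6953 0.0000 0.0000 0.0000 0.0000

params: Δt=0.37680 u=1.09712 d=0.91148 q=0.61040 e^(-rΔt)=0.97581
t_5 payoffs: 27.2010 9.6953 0.0000 0.0000 0.0000 0.0000
t_4: node(4,0) S=94.2965 payoff=18.8535 vs cont=16.1159 → 18.8535 [stop]  node(4,1) S=113.5024 payoff=0.0000 vs cont=3.6859 → 3.6859 [wait]  node(4,2) S=136.6200 payoff=0.0000 vs cont=0.0000 → 0.0000 [wait]  node(4,3) S=164.4461 payoff=0.0000 vs cont=0.0000 → 0.0000 [wait]  node(4,4) S=197.9398 payoff=0.0000 vs cont=0.0000 → 0.0000 [wait]  ⇒ S*(4)=94.2965
t_3: node(3,0) S=103.4547 payoff=9.6953 vs cont=9.3630 → 9.6953 [stop]  node(3,1) S=124.5259 payoff=0.0000 vs cont=1.4013 → 1.4013 [wait]  node(3,2) S=149.8887 payoff=0.0000 vs cont=0.0000 → 0.0000 [wait]  node(3,3) S=180.4174 payoff=0.0000 vs cont=0.0000 → 0.0000 [wait]  ⇒ S*(3)=103.4547
t_2: node(2,0) S=113.5024 payoff=0.0000 vs cont=4.5205 → 4.5205 [wait]  node(2,1) S=136.6200 payoff=0.0000 vs cont=0.5327 → 0.5327 [wait]  node(2,2) S=164.4461 payoff=0.0000 vs cont=0.0000 → 0.0000 [wait]  ⇒ S*(2)=-
t_1: node(1,0) S=124.5259 payoff=0.0000 vs cont=2.0359 → 2.0359 [wait]  node(1,1) S=149.8887 payoff=0.0000 vs cont=0.2025 → 0.2025 [wait]  ⇒ S*(1)=-
t_0: node(0,0) S=136.6200 payoff=0.0000 vs cont=0.8946 → 0.8946 [wait]  ⇒ S*(0)=-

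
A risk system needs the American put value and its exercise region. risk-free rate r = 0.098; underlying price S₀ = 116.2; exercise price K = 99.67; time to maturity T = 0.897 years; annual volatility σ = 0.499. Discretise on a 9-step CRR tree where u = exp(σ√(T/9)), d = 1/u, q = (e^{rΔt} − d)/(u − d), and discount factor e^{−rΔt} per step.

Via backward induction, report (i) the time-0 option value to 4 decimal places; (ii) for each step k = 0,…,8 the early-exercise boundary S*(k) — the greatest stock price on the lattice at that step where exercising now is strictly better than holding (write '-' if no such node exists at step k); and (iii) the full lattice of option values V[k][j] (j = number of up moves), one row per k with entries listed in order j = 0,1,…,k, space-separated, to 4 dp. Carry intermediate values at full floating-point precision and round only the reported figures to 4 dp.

price = 9.6619
boundary = - - - - 61.8786 52.8597 61.8786 72.4364 84.7956
tree:
9.6619
14.2372 5.1253
20.3968 8.1544 2.0965
28.2844 12.6507 3.6694 0.5125
37.7914 19.0220 6.3174 1.0055 0.0131
46.8103 27.4955 10.6428 1.9725 0.0261 0.0000
54.5148 37.7914 17.4018 3.8687 0.0518 0.0000 0.0000
61.0963 46.8103 27.2336 7.5865 0.1030 0.0000 0.0000 0.0000
66.7185 54.5148 37.7914 14.8744 0.2046 0.0000 0.0000 0.0000 0.0000
71.5213 61.0963 46.8103 27.2336 0.4065 0.0000 0.0000 0.0000 0.0000 0.0000

params: Δt=0.09967 u=1.17062 d=0.85425 q=0.49172 e^(-rΔt)=0.99028
t_9 payoffs: 71.5213 61.0963 46.8103 27.2336 0.4065 0.0000 0.0000 0.0000 0.0000 0.0000
t_8: node(8,0) S=32.9515 payoff=66.7185 vs cont=65.7497 → 66.7185 [stop]  node(8,1) S=45.1552 payoff=54.5148 vs cont=53.5460 → 54.5148 [stop]  node(8,2) S=61.8786 payoff=37.7914 vs cont=36.8226 → 37.7914 [stop]  node(8,3) S=84.7956 payoff=14.8744 vs cont=13.9056 → 14.8744 [stop]  node(8,4) S=116.2000 payoff=0.0000 vs cont=0.2046 → 0.2046 [wait]  node(8,5) S=159.2351 payoff=0.0000 vs cont=0.0000 → 0.0000 [wait]  node(8,6) S=218.2084 payoff=0.0000 vs cont=0.0000 → 0.0000 [wait]  node(8,7) S=299.0227 payoff=0.0000 vs cont=0.0000 → 0.0000 [wait]  node(8,8) S=409.7669 payoff=0.0000 vs cont=0.0000 → 0.0000 [wait]  ⇒ S*(8)=84.7956
t_7: node(7,0) S=38.5737 payoff=61.0963 vs cont=60.1275 → 61.0963 [stop]  node(7,1) S=52.8597 payoff=46.8103 vs cont=45.8416 → 46.8103 [stop]  node(7,2) S=72.4364 payoff=27.2336 vs cont=26.2648 → 27.2336 [stop]  node(7,3) S=99.2635 payoff=0.4065 vs cont=7.5865 → 7.5865 [wait]  node(7,4) S=136.0262 payoff=0.0000 vs cont=0.1030 → 0.1030 [wait]  node(7,5) S=186.4040 payoff=0.0000 vs cont=0.0000 → 0.0000 [wait]  node(7,6) S=255.4394 payoff=0.0000 vs cont=0.0000 → 0.0000 [wait]  node(7,7) S=350.0423 payoff=0.0000 vs cont=0.0000 → 0.0000 [wait]  ⇒ S*(7)=72.4364
t_6: node(6,0) S=45.1552 payoff=54.5148 vs cont=53.5460 → 54.5148 [stop]  node(6,1) S=61.8786 payoff=37.7914 vs cont=36.8226 → 37.7914 [stop]  node(6,2) S=84.7956 payoff=14.8744 vs cont=17.4018 → 17.4018 [wait]  node(6,3) S=116.2000 payoff=0.0000 vs cont=3.8687 → 3.8687 [wait]  node(6,4) S=159.2351 payoff=0.0000 vs cont=0.0518 → 0.0518 [wait]  node(6,5) S=218.2084 payoff=0.0000 vs cont=0.0000 → 0.0000 [wait]  node(6,6) S=299.0227 payoff=0.0000 vs cont=0.0000 → 0.0000 [wait]  ⇒ S*(6)=61.8786
t_5: node(5,0) S=52.8597 payoff=46.8103 vs cont=45.8416 → 46.8103 [stop]  node(5,1) S=72.4364 payoff=27.2336 vs cont=27.4955 → 27.4955 [wait]  node(5,2) S=99.2635 payoff=0.4065 vs cont=10.6428 → 10.6428 [wait]  node(5,3) S=136.0262 payoff=0.0000 vs cont=1.9725 → 1.9725 [wait]  node(5,4) S=186.4040 payoff=0.0000 vs cont=0.0261 → 0.0261 [wait]  node(5,5) S=255.4394 payoff=0.0000 vs cont=0.0000 → 0.0000 [wait]  ⇒ S*(5)=52.8597
t_4: node(4,0) S=61.8786 payoff=37.7914 vs cont=36.9501 → 37.7914 [stop]  node(4,1) S=84.7956 payoff=14.8744 vs cont=19.0220 → 19.0220 [wait]  node(4,2) S=116.2000 payoff=0.0000 vs cont=6.3174 → 6.3174 [wait]  node(4,3) S=159.2351 payoff=0.0000 vs cont=1.0055 → 1.0055 [wait]  node(4,4) S=218.2084 payoff=0.0000 vs cont=0.0131 → 0.0131 [wait]  ⇒ S*(4)=61.8786
t_3: node(3,0) S=72.4364 payoff=27.2336 vs cont=28.2844 → 28.2844 [wait]  node(3,1) S=99.2635 payoff=0.4065 vs cont=12.6507 → 12.6507 [wait]  node(3,2) S=136.0262 payoff=0.0000 vs cont=3.6694 → 3.6694 [wait]  node(3,3) S=186.4040 payoff=0.0000 vs cont=0.5125 → 0.5125 [wait]  ⇒ S*(3)=-
t_2: node(2,0) S=84.7956 payoff=14.8744 vs cont=20.3968 → 20.3968 [wait]  node(2,1) S=116.2000 payoff=0.0000 vs cont=8.1544 → 8.1544 [wait]  node(2,2) S=159.2351 payoff=0.0000 vs cont=2.0965 → 2.0965 [wait]  ⇒ S*(2)=-
t_1: node(1,0) S=99.2635 payoff=0.4065 vs cont=14.2372 → 14.2372 [wait]  node(1,1) S=136.0262 payoff=0.0000 vs cont=5.1253 → 5.1253 [wait]  ⇒ S*(1)=-
t_0: node(0,0) S=116.2000 payoff=0.0000 vs cont=9.6619 → 9.6619 [wait]  ⇒ S*(0)=-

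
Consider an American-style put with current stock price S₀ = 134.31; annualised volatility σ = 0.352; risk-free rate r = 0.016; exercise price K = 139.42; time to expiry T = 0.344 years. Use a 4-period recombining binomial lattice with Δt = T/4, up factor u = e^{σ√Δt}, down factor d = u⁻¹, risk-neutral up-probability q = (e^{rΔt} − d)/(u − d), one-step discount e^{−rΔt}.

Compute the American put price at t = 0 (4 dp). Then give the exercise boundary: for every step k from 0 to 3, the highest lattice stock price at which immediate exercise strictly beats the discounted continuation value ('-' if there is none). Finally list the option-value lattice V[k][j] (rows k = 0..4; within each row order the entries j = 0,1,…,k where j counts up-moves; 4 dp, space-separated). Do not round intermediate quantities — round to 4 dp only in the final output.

Δt=0.08600, u=1.10874, d=0.90192, q=0.48087, disc=e^(-rΔt)=0.99862
k=4 terminal: V=max(K-S,0) → 50.5438 30.1636 5.1100 0.0000 0.0000
k=3: j=0 S=98.5408 intr=40.8792 cont=40.6875 V=40.8792[EX]; j=1 S=121.1372 intr=18.2828 cont=18.0911 V=18.2828[EX]; j=2 S=148.9152 intr=0.0000 cont=2.6491 V=2.6491[hold]; j=3 S=183.0630 intr=0.0000 cont=0.0000 V=0.0000[hold]  S*(3)=121.1372
k=2: j=0 S=109.2564 intr=30.1636 cont=29.9719 V=30.1636[EX]; j=1 S=134.3100 intr=5.1100 cont=10.7501 V=10.7501[hold]; j=2 S=165.1087 intr=0.0000 cont=1.3733 V=1.3733[hold]  S*(2)=109.2564
k=1: j=0 S=121.1372 intr=18.2828 cont=20.7995 V=20.7995[hold]; j=1 S=148.9152 intr=0.0000 cont=6.2325 V=6.2325[hold]  S*(1)=-
k=0: j=0 S=134.3100 intr=5.1100 cont=13.7757 V=13.7757[hold]  S*(0)=-

price = 13.7757
boundary = - - 109.2564 121.1372
tree:
13.7757
20.7995 6.2325
30.1636 10.7501 1.3733
40.8792 18.2828 2.6491 0.0000
50.5438 30.1636 5.1100 0.0000 0.0000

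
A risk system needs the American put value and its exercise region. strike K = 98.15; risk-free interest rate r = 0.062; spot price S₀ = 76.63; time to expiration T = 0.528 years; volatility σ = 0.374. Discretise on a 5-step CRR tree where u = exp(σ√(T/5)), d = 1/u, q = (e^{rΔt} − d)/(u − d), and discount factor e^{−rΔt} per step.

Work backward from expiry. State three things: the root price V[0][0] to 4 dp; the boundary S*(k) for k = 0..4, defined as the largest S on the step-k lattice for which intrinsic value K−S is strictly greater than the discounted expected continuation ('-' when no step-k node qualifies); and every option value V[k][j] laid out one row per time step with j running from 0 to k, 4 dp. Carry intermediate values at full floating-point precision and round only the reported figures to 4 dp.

Δt=0.10560  u=1.12923  d=0.88556  q=0.49661  discount=0.99347
step 5 (expiry): payoffs max(K−S,0) = 56.4162 44.9328 30.2896 11.6171 0.0000 0.0000
step 4: (k=4,j=0): S=47.1270, (K−S)⁺=51.0230, hold=50.3825 ⇒ V=51.0230 exercise | (k=4,j=1): S=60.0944, (K−S)⁺=38.0556, hold=37.4150 ⇒ V=38.0556 exercise | (k=4,j=2): S=76.6300, (K−S)⁺=21.5200, hold=20.8795 ⇒ V=21.5200 exercise | (k=4,j=3): S=97.7155, (K−S)⁺=0.4345, hold=5.8098 ⇒ V=5.8098 continue | (k=4,j=4): S=124.6028, (K−S)⁺=0.0000, hold=0.0000 ⇒ V=0.0000 continue  boundary S*=76.6300
step 3: (k=3,j=0): S=53.2172, (K−S)⁺=44.9328, hold=44.2923 ⇒ V=44.9328 exercise | (k=3,j=1): S=67.8604, (K−S)⁺=30.2896, hold=29.6491 ⇒ V=30.2896 exercise | (k=3,j=2): S=86.5329, (K−S)⁺=11.6171, hold=13.6286 ⇒ V=13.6286 continue | (k=3,j=3): S=110.3432, (K−S)⁺=0.0000, hold=2.9055 ⇒ V=2.9055 continue  boundary S*=67.8604
step 2: (k=2,j=0): S=60.0944, (K−S)⁺=38.0556, hold=37.4150 ⇒ V=38.0556 exercise | (k=2,j=1): S=76.6300, (K−S)⁺=21.5200, hold=21.8719 ⇒ V=21.8719 continue | (k=2,j=2): S=97.7155, (K−S)⁺=0.4345, hold=8.2492 ⇒ V=8.2492 continue  boundary S*=60.0944
step 1: (k=1,j=0): S=67.8604, (K−S)⁺=30.2896, hold=29.8227 ⇒ V=30.2896 exercise | (k=1,j=1): S=86.5329, (K−S)⁺=11.6171, hold=15.0081 ⇒ V=15.0081 continue  boundary S*=67.8604
step 0: (k=0,j=0): S=76.6300, (K−S)⁺=21.5200, hold=22.5525 ⇒ V=22.5525 continue  boundary S*=-

price = 22.5525
boundary = - 67.8604 60.0944 67.8604 76.6300
tree:
22.5525
30.2896 15.0081
38.0556 21.8719 8.2492
44.9328 30.2896 13.6286 2.9055
51.0230 38.0556 21.5200 5.8098 0.0000
56.4162 44.9328 30.2896 11.6171 0.0000 0.0000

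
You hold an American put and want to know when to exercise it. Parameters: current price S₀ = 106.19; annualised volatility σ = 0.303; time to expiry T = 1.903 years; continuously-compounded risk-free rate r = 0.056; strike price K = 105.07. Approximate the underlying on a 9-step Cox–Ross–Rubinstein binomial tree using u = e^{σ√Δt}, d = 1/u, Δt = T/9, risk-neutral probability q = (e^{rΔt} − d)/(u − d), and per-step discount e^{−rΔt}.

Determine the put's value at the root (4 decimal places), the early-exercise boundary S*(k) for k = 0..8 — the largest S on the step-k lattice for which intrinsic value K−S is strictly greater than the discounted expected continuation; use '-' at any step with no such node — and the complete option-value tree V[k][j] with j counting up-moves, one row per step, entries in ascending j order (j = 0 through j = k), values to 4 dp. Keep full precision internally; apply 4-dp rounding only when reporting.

params: Δt=0.21144 u=1.14950 d=0.86994 q=0.50783 e^(-rΔt)=0.98823
t_9 payoffs: 74.7663 65.0280 52.1603 35.1576 12.6909 0.0000 0.0000 0.0000 0.0000 0.0000
t_8: node(8,0) S=34.8342 payoff=70.2358 vs cont=68.9990 → 70.2358 [stop]  node(8,1) S=46.0283 payoff=59.0417 vs cont=57.8049 → 59.0417 [stop]  node(8,2) S=60.8198 payoff=44.2502 vs cont=43.0134 → 44.2502 [stop]  node(8,3) S=80.3645 payoff=24.7055 vs cont=23.4687 → 24.7055 [stop]  node(8,4) S=106.1900 payoff=0.0000 vs cont=6.1725 → 6.1725 [wait]  node(8,5) S=140.3147 payoff=0.0000 vs cont=0.0000 → 0.0000 [wait]  node(8,6) S=185.4054 payoff=0.0000 vs cont=0.0000 → 0.0000 [wait]  node(8,7) S=244.9863 payoff=0.0000 vs cont=0.0000 → 0.0000 [wait]  node(8,8) S=323.7139 payoff=0.0000 vs cont=0.0000 → 0.0000 [wait]  ⇒ S*(8)=80.3645
t_7: node(7,0) S=40.0420 payoff=65.0280 vs cont=63.7912 → 65.0280 [stop]  node(7,1) S=52.9097 payoff=52.1603 vs cont=50.9235 → 52.1603 [stop]  node(7,2) S=69.9124 payoff=35.1576 vs cont=33.9208 → 35.1576 [stop]  node(7,3) S=92.3791 payoff=12.6909 vs cont=15.1139 → 15.1139 [wait]  node(7,4) S=122.0656 payoff=0.0000 vs cont=3.0022 → 3.0022 [wait]  node(7,5) S=161.2920 payoff=0.0000 vs cont=0.0000 → 0.0000 [wait]  node(7,6) S=213.1239 payoff=0.0000 vs cont=0.0000 → 0.0000 [wait]  node(7,7) S=281.6123 payoff=0.0000 vs cont=0.0000 → 0.0000 [wait]  ⇒ S*(7)=69.9124
t_6: node(6,0) S=46.0283 payoff=59.0417 vs cont=57.8049 → 59.0417 [stop]  node(6,1) S=60.8198 payoff=44.2502 vs cont=43.0134 → 44.2502 [stop]  node(6,2) S=80.3645 payoff=24.7055 vs cont=24.6847 → 24.7055 [stop]  node(6,3) S=106.1900 payoff=0.0000 vs cont=8.8577 → 8.8577 [wait]  node(6,4) S=140.3147 payoff=0.0000 vs cont=1.4602 → 1.4602 [wait]  node(6,5) S=185.4054 payoff=0.0000 vs cont=0.0000 → 0.0000 [wait]  node(6,6) S=244.9863 payoff=0.0000 vs cont=0.0000 → 0.0000 [wait]  ⇒ S*(6)=80.3645
t_5: node(5,0) S=52.9097 payoff=52.1603 vs cont=50.9235 → 52.1603 [stop]  node(5,1) S=69.9124 payoff=35.1576 vs cont=33.9208 → 35.1576 [stop]  node(5,2) S=92.3791 payoff=12.6909 vs cont=16.4614 → 16.4614 [wait]  node(5,3) S=122.0656 payoff=0.0000 vs cont=5.0409 → 5.0409 [wait]  node(5,4) S=161.2920 payoff=0.0000 vs cont=0.7102 → 0.7102 [wait]  node(5,5) S=213.1239 payoff=0.0000 vs cont=0.0000 → 0.0000 [wait]  ⇒ S*(5)=69.9124
t_4: node(4,0) S=60.8198 payoff=44.2502 vs cont=43.0134 → 44.2502 [stop]  node(4,1) S=80.3645 payoff=24.7055 vs cont=25.3610 → 25.3610 [wait]  node(4,2) S=106.1900 payoff=0.0000 vs cont=10.5362 → 10.5362 [wait]  node(4,3) S=140.3147 payoff=0.0000 vs cont=2.8082 → 2.8082 [wait]  node(4,4) S=185.4054 payoff=0.0000 vs cont=0.3454 → 0.3454 [wait]  ⇒ S*(4)=60.8198
t_3: node(3,0) S=69.9124 payoff=35.1576 vs cont=34.2497 → 35.1576 [stop]  node(3,1) S=92.3791 payoff=12.6909 vs cont=17.6226 → 17.6226 [wait]  node(3,2) S=122.0656 payoff=0.0000 vs cont=6.5339 → 6.5339 [wait]  node(3,3) S=161.2920 payoff=0.0000 vs cont=1.5392 → 1.5392 [wait]  ⇒ S*(3)=69.9124
t_2: node(2,0) S=80.3645 payoff=24.7055 vs cont=25.9437 → 25.9437 [wait]  node(2,1) S=106.1900 payoff=0.0000 vs cont=11.8502 → 11.8502 [wait]  node(2,2) S=140.3147 payoff=0.0000 vs cont=3.9504 → 3.9504 [wait]  ⇒ S*(2)=-
t_1: node(1,0) S=92.3791 payoff=12.6909 vs cont=18.5655 → 18.5655 [wait]  node(1,1) S=122.0656 payoff=0.0000 vs cont=7.7462 → 7.7462 [wait]  ⇒ S*(1)=-
t_0: node(0,0) S=106.1900 payoff=0.0000 vs cont=12.9172 → 12.9172 [wait]  ⇒ S*(0)=-

price = 12.9172
boundary = - - - 69.9124 60.8198 69.9124 80.3645 69.9124 80.3645
tree:
12.9172
18.5655 7.7462
25.9437 11.8502 3.9504
35.1576 17.6226 6.5339 1.5392
44.2502 25.3610 10.5362 2.8082 0.3454
52.1603 35.1576 16.4614 5.0409 0.7102 0.0000
59.0417 44.2502 24.7055 8.8577 1.4602 0.0000 0.0000
65.0280 52.1603 35.1576 15.1139 3.0022 0.0000 0.0000 0.0000
70.2358 59.0417 44.2502 24.7055 6.1725 0.0000 0.0000 0.0000 0.0000
74.7663 65.0280 52.1603 35.1576 12.6909 0.0000 0.0000 0.0000 0.0000 0.0000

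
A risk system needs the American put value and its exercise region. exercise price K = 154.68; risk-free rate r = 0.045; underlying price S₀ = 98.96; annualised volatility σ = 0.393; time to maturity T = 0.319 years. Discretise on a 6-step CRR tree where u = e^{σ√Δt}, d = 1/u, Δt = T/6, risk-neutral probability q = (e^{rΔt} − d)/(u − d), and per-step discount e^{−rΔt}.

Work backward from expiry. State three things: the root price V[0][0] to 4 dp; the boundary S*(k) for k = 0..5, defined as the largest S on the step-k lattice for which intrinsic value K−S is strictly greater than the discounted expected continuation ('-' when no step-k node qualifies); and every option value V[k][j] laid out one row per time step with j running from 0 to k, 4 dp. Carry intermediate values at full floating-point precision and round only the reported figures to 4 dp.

params: Δt=0.05317 u=1.09485 d=0.91337 q=0.49056 e^(-rΔt)=0.99761
t_6 payoffs: 97.2245 85.8083 72.1237 55.7200 36.0570 12.4869 0.0000
t_5: node(5,0) S=62.9051 payoff=91.7749 vs cont=91.4052 → 91.7749 [stop]  node(5,1) S=75.4042 payoff=79.2758 vs cont=78.9062 → 79.2758 [stop]  node(5,2) S=90.3868 payoff=64.2932 vs cont=63.9236 → 64.2932 [stop]  node(5,3) S=108.3464 payoff=46.3336 vs cont=45.9640 → 46.3336 [stop]  node(5,4) S=129.8745 payoff=24.8055 vs cont=24.4359 → 24.8055 [stop]  node(5,5) S=155.6801 payoff=0.0000 vs cont=6.3461 → 6.3461 [wait]  ⇒ S*(5)=129.8745
t_4: node(4,0) S=68.8717 payoff=85.8083 vs cont=85.4387 → 85.8083 [stop]  node(4,1) S=82.5563 payoff=72.1237 vs cont=71.7541 → 72.1237 [stop]  node(4,2) S=98.9600 payoff=55.7200 vs cont=55.3504 → 55.7200 [stop]  node(4,3) S=118.6230 payoff=36.0570 vs cont=35.6873 → 36.0570 [stop]  node(4,4) S=142.1931 payoff=12.4869 vs cont=15.7125 → 15.7125 [wait]  ⇒ S*(4)=118.6230
t_3: node(3,0) S=75.4042 payoff=79.2758 vs cont=78.9062 → 79.2758 [stop]  node(3,1) S=90.3868 payoff=64.2932 vs cont=63.9236 → 64.2932 [stop]  node(3,2) S=108.3464 payoff=46.3336 vs cont=45.9640 → 46.3336 [stop]  node(3,3) S=129.8745 payoff=24.8055 vs cont=26.0144 → 26.0144 [wait]  ⇒ S*(3)=108.3464
t_2: node(2,0) S=82.5563 payoff=72.1237 vs cont=71.7541 → 72.1237 [stop]  node(2,1) S=98.9600 payoff=55.7200 vs cont=55.3504 → 55.7200 [stop]  node(2,2) S=118.6230 payoff=36.0570 vs cont=36.2789 → 36.2789 [wait]  ⇒ S*(2)=98.9600
t_1: node(1,0) S=90.3868 payoff=64.2932 vs cont=63.9236 → 64.2932 [stop]  node(1,1) S=108.3464 payoff=46.3336 vs cont=46.0726 → 46.3336 [stop]  ⇒ S*(1)=108.3464
t_0: node(0,0) S=98.9600 payoff=55.7200 vs cont=55.3504 → 55.7200 [stop]  ⇒ S*(0)=98.9600

price = 55.7200
boundary = 98.9600 108.3464 98.9600 108.3464 118.6230 129.8745
tree:
55.7200
64.2932 46.3336
72.1237 55.7200 36.2789
79.2758 64.2932 46.3336 26.0144
85.8083 72.1237 55.7200 36.0570 15.7125
91.7749 79.2758 64.2932 46.3336 24.8055 6.3461
97.2245 85.8083 72.1237 55.7200 36.0570 12.4869 0.0000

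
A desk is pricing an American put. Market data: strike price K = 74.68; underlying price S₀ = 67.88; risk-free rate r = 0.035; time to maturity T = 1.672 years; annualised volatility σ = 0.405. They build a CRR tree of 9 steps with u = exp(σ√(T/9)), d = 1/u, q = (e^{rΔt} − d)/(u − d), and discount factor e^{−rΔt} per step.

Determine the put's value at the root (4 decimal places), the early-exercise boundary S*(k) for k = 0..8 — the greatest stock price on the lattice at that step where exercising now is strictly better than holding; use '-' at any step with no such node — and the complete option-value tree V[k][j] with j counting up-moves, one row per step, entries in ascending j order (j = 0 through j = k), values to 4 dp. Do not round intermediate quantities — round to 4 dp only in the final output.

price = 16.3370
boundary = - - - 40.2075 33.7672 40.2075 47.8761 40.2075 47.8761
tree:
16.3370
21.5969 10.7493
27.7228 15.1244 6.0624
34.4725 20.6450 9.2317 2.6435
40.9128 27.2116 13.6724 4.4516 0.6819
46.3215 34.4725 19.5620 7.3522 1.3075 0.0000
50.8638 40.9128 26.8039 11.8284 2.5070 0.0000 0.0000
54.6786 46.3215 34.4725 18.3295 4.8070 0.0000 0.0000 0.0000
57.8824 50.8638 40.9128 26.8039 9.2170 0.0000 0.0000 0.0000 0.0000
60.5729 54.6786 46.3215 34.4725 17.6727 0.0000 0.0000 0.0000 0.0000 0.0000

Δt=0.18578  u=1.19073  d=0.83982  q=0.47506  discount=0.99352
step 9 (expiry): payoffs max(K−S,0) = 60.5729 54.6786 46.3215 34.4725 17.6727 0.0000 0.0000 0.0000 0.0000 0.0000
step 8: (k=8,j=0): S=16.7976, (K−S)⁺=57.8824, hold=57.3983 ⇒ V=57.8824 exercise | (k=8,j=1): S=23.8162, (K−S)⁺=50.8638, hold=50.3798 ⇒ V=50.8638 exercise | (k=8,j=2): S=33.7672, (K−S)⁺=40.9128, hold=40.4288 ⇒ V=40.9128 exercise | (k=8,j=3): S=47.8761, (K−S)⁺=26.8039, hold=26.3199 ⇒ V=26.8039 exercise | (k=8,j=4): S=67.8800, (K−S)⁺=6.8000, hold=9.2170 ⇒ V=9.2170 continue | (k=8,j=5): S=96.2421, (K−S)⁺=0.0000, hold=0.0000 ⇒ V=0.0000 continue | (k=8,j=6): S=136.4547, (K−S)⁺=0.0000, hold=0.0000 ⇒ V=0.0000 continue | (k=8,j=7): S=193.4693, (K−S)⁺=0.0000, hold=0.0000 ⇒ V=0.0000 continue | (k=8,j=8): S=274.3061, (K−S)⁺=0.0000, hold=0.0000 ⇒ V=0.0000 continue  boundary S*=47.8761
step 7: (k=7,j=0): S=20.0014, (K−S)⁺=54.6786, hold=54.1946 ⇒ V=54.6786 exercise | (k=7,j=1): S=28.3585, (K−S)⁺=46.3215, hold=45.8375 ⇒ V=46.3215 exercise | (k=7,j=2): S=40.2075, (K−S)⁺=34.4725, hold=33.9885 ⇒ V=34.4725 exercise | (k=7,j=3): S=57.0073, (K−S)⁺=17.6727, hold=18.3295 ⇒ V=18.3295 continue | (k=7,j=4): S=80.8265, (K−S)⁺=0.0000, hold=4.8070 ⇒ V=4.8070 continue | (k=7,j=5): S=114.5980, (K−S)⁺=0.0000, hold=0.0000 ⇒ V=0.0000 continue | (k=7,j=6): S=162.4802, (K−S)⁺=0.0000, hold=0.0000 ⇒ V=0.0000 continue | (k=7,j=7): S=230.3688, (K−S)⁺=0.0000, hold=0.0000 ⇒ V=0.0000 continue  boundary S*=40.2075
step 6: (k=6,j=0): S=23.8162, (K−S)⁺=50.8638, hold=50.3798 ⇒ V=50.8638 exercise | (k=6,j=1): S=33.7672, (K−S)⁺=40.9128, hold=40.4288 ⇒ V=40.9128 exercise | (k=6,j=2): S=47.8761, (K−S)⁺=26.8039, hold=26.6299 ⇒ V=26.8039 exercise | (k=6,j=3): S=67.8800, (K−S)⁺=6.8000, hold=11.8284 ⇒ V=11.8284 continue | (k=6,j=4): S=96.2421, (K−S)⁺=0.0000, hold=2.5070 ⇒ V=2.5070 continue | (k=6,j=5): S=136.4547, (K−S)⁺=0.0000, hold=0.0000 ⇒ V=0.0000 continue | (k=6,j=6): S=193.4693, (K−S)⁺=0.0000, hold=0.0000 ⇒ V=0.0000 continue  boundary S*=47.8761
step 5: (k=5,j=0): S=28.3585, (K−S)⁺=46.3215, hold=45.8375 ⇒ V=46.3215 exercise | (k=5,j=1): S=40.2075, (K−S)⁺=34.4725, hold=33.9885 ⇒ V=34.4725 exercise | (k=5,j=2): S=57.0073, (K−S)⁺=17.6727, hold=19.5620 ⇒ V=19.5620 continue | (k=5,j=3): S=80.8265, (K−S)⁺=0.0000, hold=7.3522 ⇒ V=7.3522 continue | (k=5,j=4): S=114.5980, (K−S)⁺=0.0000, hold=1.3075 ⇒ V=1.3075 continue | (k=5,j=5): S=162.4802, (K−S)⁺=0.0000, hold=0.0000 ⇒ V=0.0000 continue  boundary S*=40.2075
step 4: (k=4,j=0): S=33.7672, (K−S)⁺=40.9128, hold=40.4288 ⇒ V=40.9128 exercise | (k=4,j=1): S=47.8761, (K−S)⁺=26.8039, hold=27.2116 ⇒ V=27.2116 continue | (k=4,j=2): S=67.8800, (K−S)⁺=6.8000, hold=13.6724 ⇒ V=13.6724 continue | (k=4,j=3): S=96.2421, (K−S)⁺=0.0000, hold=4.4516 ⇒ V=4.4516 continue | (k=4,j=4): S=136.4547, (K−S)⁺=0.0000, hold=0.6819 ⇒ V=0.6819 continue  boundary S*=33.7672
step 3: (k=3,j=0): S=40.2075, (K−S)⁺=34.4725, hold=34.1809 ⇒ V=34.4725 exercise | (k=3,j=1): S=57.0073, (K−S)⁺=17.6727, hold=20.6450 ⇒ V=20.6450 continue | (k=3,j=2): S=80.8265, (K−S)⁺=0.0000, hold=9.2317 ⇒ V=9.2317 continue | (k=3,j=3): S=114.5980, (K−S)⁺=0.0000, hold=2.6435 ⇒ V=2.6435 continue  boundary S*=40.2075
step 2: (k=2,j=0): S=47.8761, (K−S)⁺=26.8039, hold=27.7228 ⇒ V=27.7228 continue | (k=2,j=1): S=67.8800, (K−S)⁺=6.8000, hold=15.1244 ⇒ V=15.1244 continue | (k=2,j=2): S=96.2421, (K−S)⁺=0.0000, hold=6.0624 ⇒ V=6.0624 continue  boundary S*=-
step 1: (k=1,j=0): S=57.0073, (K−S)⁺=17.6727, hold=21.5969 ⇒ V=21.5969 continue | (k=1,j=1): S=80.8265, (K−S)⁺=0.0000, hold=10.7493 ⇒ V=10.7493 continue  boundary S*=-
step 0: (k=0,j=0): S=67.8800, (K−S)⁺=6.8000, hold=16.3370 ⇒ V=16.3370 continue  boundary S*=-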